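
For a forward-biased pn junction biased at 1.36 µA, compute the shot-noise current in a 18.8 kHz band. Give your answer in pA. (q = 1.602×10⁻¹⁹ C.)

90.5 pA

I_n = √(2qI·B)
2qI·B = 2 × 1.602×10⁻¹⁹ × 1.36×10⁻⁶ × 1.88×10⁴ = 8.19×10⁻²¹ A²
I_n = √(8.19×10⁻²¹) = 9.05×10⁻¹¹ A = 90.5 pA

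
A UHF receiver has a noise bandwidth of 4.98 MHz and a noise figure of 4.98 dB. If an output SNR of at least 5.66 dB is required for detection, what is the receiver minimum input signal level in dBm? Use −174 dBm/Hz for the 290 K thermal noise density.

−96.4 dBm

Sensitivity = −174 + 10 log₁₀(B) + NF + SNR_min
= −174 + 66.97 + 4.98 + 5.66
= −96.39 dBm → −96.4 dBm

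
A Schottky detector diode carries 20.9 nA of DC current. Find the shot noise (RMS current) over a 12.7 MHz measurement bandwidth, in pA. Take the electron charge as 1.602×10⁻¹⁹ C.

292 pA

I_n = √(2qI·B)
2qI·B = 2 × 1.602×10⁻¹⁹ × 2.09×10⁻⁸ × 1.27×10⁷ = 8.50×10⁻²⁰ A²
I_n = √(8.50×10⁻²⁰) = 2.92×10⁻¹⁰ A = 292 pA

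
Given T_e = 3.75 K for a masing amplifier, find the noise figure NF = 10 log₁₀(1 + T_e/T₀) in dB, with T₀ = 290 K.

0.056 dB

F = 1 + T_e/T₀ = 1 + 3.75/290 = 1.01293
NF = 10 log₁₀(1.01293) = 0.056 dB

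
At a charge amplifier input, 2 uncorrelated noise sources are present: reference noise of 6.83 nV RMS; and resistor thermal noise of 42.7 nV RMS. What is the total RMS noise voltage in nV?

43.2 nV

Uncorrelated sources add in power (mean-square): V_tot = √(ΣV_i²)
V_tot = √[(6.83×10⁻⁹)² + (4.27×10⁻⁸)²] = 4.32×10⁻⁸ V = 43.2 nV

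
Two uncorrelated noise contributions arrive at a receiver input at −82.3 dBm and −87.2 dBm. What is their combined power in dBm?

−81.1 dBm

Convert to linear, add, convert back:
P₁ = 5.89×10⁻¹² W, P₂ = 1.91×10⁻¹² W
P_tot = 7.79×10⁻¹² W → 10 log₁₀(P_tot / 10⁻³) = −81.1 dBm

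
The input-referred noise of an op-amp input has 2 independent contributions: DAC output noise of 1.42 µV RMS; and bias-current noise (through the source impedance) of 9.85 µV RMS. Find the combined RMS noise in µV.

Uncorrelated sources add in power (mean-square): V_tot = √(ΣV_i²)
V_tot = √[(1.42×10⁻⁶)² + (9.85×10⁻⁶)²] = 9.95×10⁻⁶ V = 9.95 µV

9.95 µV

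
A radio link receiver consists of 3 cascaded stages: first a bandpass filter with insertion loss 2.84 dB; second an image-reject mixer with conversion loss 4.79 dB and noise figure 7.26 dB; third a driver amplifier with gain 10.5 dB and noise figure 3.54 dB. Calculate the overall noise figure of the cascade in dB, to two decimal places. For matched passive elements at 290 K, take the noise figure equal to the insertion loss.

Convert to linear (a loss of L dB is a gain of −L dB): F_i = 10^(NF_i/10), G_i = 10^(G_i,dB/10)
  Stage 1: F_1 = 10^(2.84/10) = 1.923, G_1 = 10^(−2.84/10) = 0.5200
  Stage 2: F_2 = 10^(7.26/10) = 5.321, G_2 = 10^(−4.79/10) = 0.3319
  Stage 3: F_3 = 10^(3.54/10) = 2.259, G_3 = 10^(10.5/10) = 11.22
Friis cascade:
  F = 1.923 + (5.321 − 1)/0.5200 + (2.259 − 1)/0.1726 = 17.53
NF = 10 log₁₀(17.53) = 12.44 dB

12.44 dB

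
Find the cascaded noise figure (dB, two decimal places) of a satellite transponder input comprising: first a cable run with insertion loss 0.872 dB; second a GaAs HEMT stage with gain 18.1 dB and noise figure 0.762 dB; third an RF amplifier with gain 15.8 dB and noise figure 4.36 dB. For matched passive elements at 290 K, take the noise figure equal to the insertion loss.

1.73 dB

Convert to linear (a loss of L dB is a gain of −L dB): F_i = 10^(NF_i/10), G_i = 10^(G_i,dB/10)
  Stage 1: F_1 = 10^(0.872/10) = 1.222, G_1 = 10^(−0.872/10) = 0.8181
  Stage 2: F_2 = 10^(0.762/10) = 1.192, G_2 = 10^(18.1/10) = 64.57
  Stage 3: F_3 = 10^(4.36/10) = 2.729, G_3 = 10^(15.8/10) = 38.02
Friis cascade:
  F = 1.222 + (1.192 − 1)/0.8181 + (2.729 − 1)/52.82 = 1.490
NF = 10 log₁₀(1.490) = 1.73 dB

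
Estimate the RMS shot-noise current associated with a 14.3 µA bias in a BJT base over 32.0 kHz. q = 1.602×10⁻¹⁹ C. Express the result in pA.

383 pA

I_n = √(2qI·B)
2qI·B = 2 × 1.602×10⁻¹⁹ × 1.43×10⁻⁵ × 3.20×10⁴ = 1.47×10⁻¹⁹ A²
I_n = √(1.47×10⁻¹⁹) = 3.83×10⁻¹⁰ A = 383 pA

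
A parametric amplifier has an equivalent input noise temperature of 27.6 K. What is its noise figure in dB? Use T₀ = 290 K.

F = 1 + T_e/T₀ = 1 + 27.6/290 = 1.09517
NF = 10 log₁₀(1.09517) = 0.395 dB

0.395 dB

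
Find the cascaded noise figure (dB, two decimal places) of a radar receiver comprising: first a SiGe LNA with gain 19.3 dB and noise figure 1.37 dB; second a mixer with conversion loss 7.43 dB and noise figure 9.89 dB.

1.68 dB

Convert to linear (a loss of L dB is a gain of −L dB): F_i = 10^(NF_i/10), G_i = 10^(G_i,dB/10)
  Stage 1: F_1 = 10^(1.37/10) = 1.371, G_1 = 10^(19.3/10) = 85.11
  Stage 2: F_2 = 10^(9.89/10) = 9.750, G_2 = 10^(−7.43/10) = 0.1807
Friis cascade:
  F = 1.371 + (9.750 − 1)/85.11 = 1.474
NF = 10 log₁₀(1.474) = 1.68 dB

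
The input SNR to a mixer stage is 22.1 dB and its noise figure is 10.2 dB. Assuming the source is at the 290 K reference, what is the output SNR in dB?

By definition F = SNR_in/SNR_out, so in dB: SNR_out = SNR_in − NF
SNR_out = 22.1 − 10.2 = 11.9 dB

11.9 dB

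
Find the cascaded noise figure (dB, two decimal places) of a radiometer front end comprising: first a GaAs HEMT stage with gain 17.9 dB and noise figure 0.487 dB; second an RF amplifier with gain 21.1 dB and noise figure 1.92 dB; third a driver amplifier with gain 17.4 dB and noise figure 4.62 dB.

Convert to linear (a loss of L dB is a gain of −L dB): F_i = 10^(NF_i/10), G_i = 10^(G_i,dB/10)
  Stage 1: F_1 = 10^(0.487/10) = 1.119, G_1 = 10^(17.9/10) = 61.66
  Stage 2: F_2 = 10^(1.92/10) = 1.556, G_2 = 10^(21.1/10) = 128.8
  Stage 3: F_3 = 10^(4.62/10) = 2.897, G_3 = 10^(17.4/10) = 54.95
Friis cascade:
  F = 1.119 + (1.556 − 1)/61.66 + (2.897 − 1)/7943 = 1.128
NF = 10 log₁₀(1.128) = 0.52 dB

0.52 dB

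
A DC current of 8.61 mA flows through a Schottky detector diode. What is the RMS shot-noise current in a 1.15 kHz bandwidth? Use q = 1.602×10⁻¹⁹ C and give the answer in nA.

1.78 nA

I_n = √(2qI·B)
2qI·B = 2 × 1.602×10⁻¹⁹ × 8.61×10⁻³ × 1.15×10³ = 3.17×10⁻¹⁸ A²
I_n = √(3.17×10⁻¹⁸) = 1.78×10⁻⁹ A = 1.78 nA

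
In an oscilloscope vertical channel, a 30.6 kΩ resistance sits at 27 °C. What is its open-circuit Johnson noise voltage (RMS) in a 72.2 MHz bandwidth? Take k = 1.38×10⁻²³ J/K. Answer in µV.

191 µV

T = 27 °C + 273.15 = 300.15 K
V_n = √(4kTRB)
4kTRB = 4 × 1.38×10⁻²³ × 300.15 × 3.06×10⁴ × 7.22×10⁷ = 3.66×10⁻⁸ V²
V_n = √(3.66×10⁻⁸) = 1.91×10⁻⁴ V = 191 µV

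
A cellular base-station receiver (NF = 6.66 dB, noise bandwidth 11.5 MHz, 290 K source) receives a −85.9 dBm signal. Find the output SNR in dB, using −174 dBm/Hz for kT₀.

Noise floor: N = −174 + 10 log₁₀(B) + NF
10 log₁₀(1.15×10⁷) = 70.61 dB
N = −174 + 70.61 + 6.66 = −96.73 dBm
SNR = P_sig − N = −85.9 − (−96.73) = 10.83 dB → 10.8 dB

10.8 dB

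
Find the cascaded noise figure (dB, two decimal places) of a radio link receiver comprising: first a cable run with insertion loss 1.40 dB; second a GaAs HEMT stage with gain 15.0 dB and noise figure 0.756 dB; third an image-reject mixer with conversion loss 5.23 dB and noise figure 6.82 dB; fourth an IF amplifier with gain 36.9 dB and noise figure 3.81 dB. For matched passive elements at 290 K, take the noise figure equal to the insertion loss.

Convert to linear (a loss of L dB is a gain of −L dB): F_i = 10^(NF_i/10), G_i = 10^(G_i,dB/10)
  Stage 1: F_1 = 10^(1.40/10) = 1.380, G_1 = 10^(−1.40/10) = 0.7244
  Stage 2: F_2 = 10^(0.756/10) = 1.190, G_2 = 10^(15.0/10) = 31.62
  Stage 3: F_3 = 10^(6.82/10) = 4.808, G_3 = 10^(−5.23/10) = 0.2999
  Stage 4: F_4 = 10^(3.81/10) = 2.404, G_4 = 10^(36.9/10) = 4898
Friis cascade:
  F = 1.380 + (1.190 − 1)/0.7244 + (4.808 − 1)/22.91 + (2.404 − 1)/6.871 = 2.013
NF = 10 log₁₀(2.013) = 3.04 dB

3.04 dB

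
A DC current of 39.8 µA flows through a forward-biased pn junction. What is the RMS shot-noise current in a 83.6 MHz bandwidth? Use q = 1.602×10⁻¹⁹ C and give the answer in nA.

32.7 nA

I_n = √(2qI·B)
2qI·B = 2 × 1.602×10⁻¹⁹ × 3.98×10⁻⁵ × 8.36×10⁷ = 1.07×10⁻¹⁵ A²
I_n = √(1.07×10⁻¹⁵) = 3.27×10⁻⁸ A = 32.7 nA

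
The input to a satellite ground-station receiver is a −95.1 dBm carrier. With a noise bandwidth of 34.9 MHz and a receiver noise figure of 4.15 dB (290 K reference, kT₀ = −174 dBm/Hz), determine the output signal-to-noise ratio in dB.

−0.7 dB

Noise floor: N = −174 + 10 log₁₀(B) + NF
10 log₁₀(3.49×10⁷) = 75.43 dB
N = −174 + 75.43 + 4.15 = −94.42 dBm
SNR = P_sig − N = −95.1 − (−94.42) = −0.68 dB → −0.7 dB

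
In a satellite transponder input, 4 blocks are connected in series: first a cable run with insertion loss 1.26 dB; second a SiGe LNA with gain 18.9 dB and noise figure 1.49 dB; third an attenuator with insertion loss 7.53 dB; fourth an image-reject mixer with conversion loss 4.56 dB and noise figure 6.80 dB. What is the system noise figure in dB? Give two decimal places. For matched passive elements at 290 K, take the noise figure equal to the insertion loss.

3.68 dB

Convert to linear (a loss of L dB is a gain of −L dB): F_i = 10^(NF_i/10), G_i = 10^(G_i,dB/10)
  Stage 1: F_1 = 10^(1.26/10) = 1.337, G_1 = 10^(−1.26/10) = 0.7482
  Stage 2: F_2 = 10^(1.49/10) = 1.409, G_2 = 10^(18.9/10) = 77.62
  Stage 3: F_3 = 10^(7.53/10) = 5.662, G_3 = 10^(−7.53/10) = 0.1766
  Stage 4: F_4 = 10^(6.80/10) = 4.786, G_4 = 10^(−4.56/10) = 0.3499
Friis cascade:
  F = 1.337 + (1.409 − 1)/0.7482 + (5.662 − 1)/58.08 + (4.786 − 1)/10.26 = 2.333
NF = 10 log₁₀(2.333) = 3.68 dB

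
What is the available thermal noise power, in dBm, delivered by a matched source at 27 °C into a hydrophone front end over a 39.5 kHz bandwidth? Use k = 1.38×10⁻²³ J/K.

−127.9 dBm

T = 27 °C + 273.15 = 300.15 K
P_n = kTB = 1.38×10⁻²³ × 300.15 × 3.95×10⁴ = 1.64×10⁻¹⁶ W
In dBm: 10 log₁₀(1.64×10⁻¹⁶ / 10⁻³) = −127.9 dBm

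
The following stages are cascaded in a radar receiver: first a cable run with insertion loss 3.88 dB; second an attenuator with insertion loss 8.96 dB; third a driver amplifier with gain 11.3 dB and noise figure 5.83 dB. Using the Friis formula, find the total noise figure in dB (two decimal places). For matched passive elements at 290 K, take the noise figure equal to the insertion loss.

18.67 dB

Convert to linear (a loss of L dB is a gain of −L dB): F_i = 10^(NF_i/10), G_i = 10^(G_i,dB/10)
  Stage 1: F_1 = 10^(3.88/10) = 2.443, G_1 = 10^(−3.88/10) = 0.4093
  Stage 2: F_2 = 10^(8.96/10) = 7.870, G_2 = 10^(−8.96/10) = 0.1271
  Stage 3: F_3 = 10^(5.83/10) = 3.828, G_3 = 10^(11.3/10) = 13.49
Friis cascade:
  F = 2.443 + (7.870 − 1)/0.4093 + (3.828 − 1)/0.05200 = 73.62
NF = 10 log₁₀(73.62) = 18.67 dB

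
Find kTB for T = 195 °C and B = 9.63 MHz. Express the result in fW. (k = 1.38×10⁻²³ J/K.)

62.2 fW

T = 195 °C + 273.15 = 468.15 K
P_n = kTB = 1.38×10⁻²³ × 468.15 × 9.63×10⁶ = 6.22×10⁻¹⁴ W = 62.2 fW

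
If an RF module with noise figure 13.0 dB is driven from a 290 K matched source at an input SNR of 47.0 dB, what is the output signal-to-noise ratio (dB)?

34.0 dB

By definition F = SNR_in/SNR_out, so in dB: SNR_out = SNR_in − NF
SNR_out = 47.0 − 13.0 = 34.0 dB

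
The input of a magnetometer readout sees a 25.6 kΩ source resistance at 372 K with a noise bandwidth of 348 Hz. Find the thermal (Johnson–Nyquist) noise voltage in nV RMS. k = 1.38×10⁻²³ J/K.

V_n = √(4kTRB)
4kTRB = 4 × 1.38×10⁻²³ × 372 × 2.56×10⁴ × 3.48×10² = 1.83×10⁻¹³ V²
V_n = √(1.83×10⁻¹³) = 4.28×10⁻⁷ V = 428 nV

428 nV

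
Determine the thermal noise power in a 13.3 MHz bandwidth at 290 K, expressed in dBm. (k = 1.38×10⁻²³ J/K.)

−102.7 dBm

P_n = kTB = 1.38×10⁻²³ × 290 × 1.33×10⁷ = 5.32×10⁻¹⁴ W
In dBm: 10 log₁₀(5.32×10⁻¹⁴ / 10⁻³) = −102.7 dBm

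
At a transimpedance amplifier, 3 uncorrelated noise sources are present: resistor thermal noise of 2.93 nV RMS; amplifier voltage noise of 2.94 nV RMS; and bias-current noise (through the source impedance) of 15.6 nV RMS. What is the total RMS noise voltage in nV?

16.1 nV

Uncorrelated sources add in power (mean-square): V_tot = √(ΣV_i²)
V_tot = √[(2.93×10⁻⁹)² + (2.94×10⁻⁹)² + (1.56×10⁻⁸)²] = 1.61×10⁻⁸ V = 16.1 nV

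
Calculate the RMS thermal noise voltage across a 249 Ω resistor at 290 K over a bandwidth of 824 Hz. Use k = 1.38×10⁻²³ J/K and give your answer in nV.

V_n = √(4kTRB)
4kTRB = 4 × 1.38×10⁻²³ × 290 × 2.49×10² × 8.24×10² = 3.28×10⁻¹⁵ V²
V_n = √(3.28×10⁻¹⁵) = 5.73×10⁻⁸ V = 57.3 nV

57.3 nV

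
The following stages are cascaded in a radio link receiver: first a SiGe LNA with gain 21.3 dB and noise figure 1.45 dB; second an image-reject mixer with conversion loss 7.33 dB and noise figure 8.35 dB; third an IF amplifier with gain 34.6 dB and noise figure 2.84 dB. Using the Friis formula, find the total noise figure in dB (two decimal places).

1.69 dB

Convert to linear (a loss of L dB is a gain of −L dB): F_i = 10^(NF_i/10), G_i = 10^(G_i,dB/10)
  Stage 1: F_1 = 10^(1.45/10) = 1.396, G_1 = 10^(21.3/10) = 134.9
  Stage 2: F_2 = 10^(8.35/10) = 6.839, G_2 = 10^(−7.33/10) = 0.1849
  Stage 3: F_3 = 10^(2.84/10) = 1.923, G_3 = 10^(34.6/10) = 2884
Friis cascade:
  F = 1.396 + (6.839 − 1)/134.9 + (1.923 − 1)/24.95 = 1.477
NF = 10 log₁₀(1.477) = 1.69 dB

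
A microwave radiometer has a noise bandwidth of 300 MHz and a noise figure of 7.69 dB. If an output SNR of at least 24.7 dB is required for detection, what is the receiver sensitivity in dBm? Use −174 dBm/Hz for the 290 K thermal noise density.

−56.8 dBm

Sensitivity = −174 + 10 log₁₀(B) + NF + SNR_min
= −174 + 84.77 + 7.69 + 24.7
= −56.84 dBm → −56.8 dBm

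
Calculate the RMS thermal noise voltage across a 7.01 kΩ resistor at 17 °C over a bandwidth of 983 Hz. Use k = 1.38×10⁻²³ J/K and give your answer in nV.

332 nV

T = 17 °C + 273.15 = 290.15 K
V_n = √(4kTRB)
4kTRB = 4 × 1.38×10⁻²³ × 290.15 × 7.01×10³ × 9.83×10² = 1.10×10⁻¹³ V²
V_n = √(1.10×10⁻¹³) = 3.32×10⁻⁷ V = 332 nV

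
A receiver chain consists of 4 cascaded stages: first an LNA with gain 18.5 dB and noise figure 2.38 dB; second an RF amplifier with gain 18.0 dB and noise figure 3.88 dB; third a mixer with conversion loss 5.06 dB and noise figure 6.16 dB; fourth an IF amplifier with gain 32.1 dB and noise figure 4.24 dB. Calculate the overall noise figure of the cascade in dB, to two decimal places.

Convert to linear (a loss of L dB is a gain of −L dB): F_i = 10^(NF_i/10), G_i = 10^(G_i,dB/10)
  Stage 1: F_1 = 10^(2.38/10) = 1.730, G_1 = 10^(18.5/10) = 70.79
  Stage 2: F_2 = 10^(3.88/10) = 2.443, G_2 = 10^(18.0/10) = 63.10
  Stage 3: F_3 = 10^(6.16/10) = 4.130, G_3 = 10^(−5.06/10) = 0.3119
  Stage 4: F_4 = 10^(4.24/10) = 2.655, G_4 = 10^(32.1/10) = 1622
Friis cascade:
  F = 1.730 + (2.443 − 1)/70.79 + (4.130 − 1)/4467 + (2.655 − 1)/1393 = 1.752
NF = 10 log₁₀(1.752) = 2.44 dB

2.44 dB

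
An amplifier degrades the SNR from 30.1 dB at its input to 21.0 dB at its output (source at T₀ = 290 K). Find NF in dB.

NF (dB) = SNR_in(dB) − SNR_out(dB) when the source is at T₀
NF = 30.1 − 21.0 = 9.1 dB

9.1 dB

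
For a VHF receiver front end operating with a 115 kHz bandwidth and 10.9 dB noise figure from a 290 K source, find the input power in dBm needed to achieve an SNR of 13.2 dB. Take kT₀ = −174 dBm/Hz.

Sensitivity = −174 + 10 log₁₀(B) + NF + SNR_min
= −174 + 50.61 + 10.9 + 13.2
= −99.29 dBm → −99.3 dBm

−99.3 dBm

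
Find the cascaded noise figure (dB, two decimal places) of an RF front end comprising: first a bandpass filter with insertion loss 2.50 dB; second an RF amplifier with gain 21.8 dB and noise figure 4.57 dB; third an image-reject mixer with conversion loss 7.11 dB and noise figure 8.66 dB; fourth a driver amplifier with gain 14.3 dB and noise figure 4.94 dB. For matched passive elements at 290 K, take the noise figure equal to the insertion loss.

Convert to linear (a loss of L dB is a gain of −L dB): F_i = 10^(NF_i/10), G_i = 10^(G_i,dB/10)
  Stage 1: F_1 = 10^(2.50/10) = 1.778, G_1 = 10^(−2.50/10) = 0.5623
  Stage 2: F_2 = 10^(4.57/10) = 2.864, G_2 = 10^(21.8/10) = 151.4
  Stage 3: F_3 = 10^(8.66/10) = 7.345, G_3 = 10^(−7.11/10) = 0.1945
  Stage 4: F_4 = 10^(4.94/10) = 3.119, G_4 = 10^(14.3/10) = 26.92
Friis cascade:
  F = 1.778 + (2.864 − 1)/0.5623 + (7.345 − 1)/85.11 + (3.119 − 1)/16.56 = 5.296
NF = 10 log₁₀(5.296) = 7.24 dB

7.24 dB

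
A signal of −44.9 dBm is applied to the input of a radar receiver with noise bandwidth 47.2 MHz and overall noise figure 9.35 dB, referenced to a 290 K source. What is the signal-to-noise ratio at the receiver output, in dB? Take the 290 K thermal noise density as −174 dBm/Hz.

43.0 dB

Noise floor: N = −174 + 10 log₁₀(B) + NF
10 log₁₀(4.72×10⁷) = 76.74 dB
N = −174 + 76.74 + 9.35 = −87.91 dBm
SNR = P_sig − N = −44.9 − (−87.91) = 43.01 dB → 43.0 dB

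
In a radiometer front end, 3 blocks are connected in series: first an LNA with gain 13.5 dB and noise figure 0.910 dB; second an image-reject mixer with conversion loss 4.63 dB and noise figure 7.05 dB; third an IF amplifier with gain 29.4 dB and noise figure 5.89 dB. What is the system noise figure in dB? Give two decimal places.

Convert to linear (a loss of L dB is a gain of −L dB): F_i = 10^(NF_i/10), G_i = 10^(G_i,dB/10)
  Stage 1: F_1 = 10^(0.910/10) = 1.233, G_1 = 10^(13.5/10) = 22.39
  Stage 2: F_2 = 10^(7.05/10) = 5.070, G_2 = 10^(−4.63/10) = 0.3443
  Stage 3: F_3 = 10^(5.89/10) = 3.882, G_3 = 10^(29.4/10) = 871.0
Friis cascade:
  F = 1.233 + (5.070 − 1)/22.39 + (3.882 − 1)/7.709 = 1.789
NF = 10 log₁₀(1.789) = 2.53 dB

2.53 dB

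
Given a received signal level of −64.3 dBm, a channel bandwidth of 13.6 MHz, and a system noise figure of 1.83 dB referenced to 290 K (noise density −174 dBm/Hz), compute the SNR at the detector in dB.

36.5 dB

Noise floor: N = −174 + 10 log₁₀(B) + NF
10 log₁₀(1.36×10⁷) = 71.34 dB
N = −174 + 71.34 + 1.83 = −100.83 dBm
SNR = P_sig − N = −64.3 − (−100.83) = 36.53 dB → 36.5 dB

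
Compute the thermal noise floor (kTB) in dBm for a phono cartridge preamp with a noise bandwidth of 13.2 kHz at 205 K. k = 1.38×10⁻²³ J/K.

P_n = kTB = 1.38×10⁻²³ × 205 × 1.32×10⁴ = 3.73×10⁻¹⁷ W
In dBm: 10 log₁₀(3.73×10⁻¹⁷ / 10⁻³) = −134.3 dBm

−134.3 dBm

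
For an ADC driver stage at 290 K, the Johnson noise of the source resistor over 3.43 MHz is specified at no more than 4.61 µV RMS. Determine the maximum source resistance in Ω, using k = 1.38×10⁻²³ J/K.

387 Ω

Johnson–Nyquist: V_n = √(4kTRB) ⇒ R = V_n² / (4kTB)
4kTB = 4 × 1.38×10⁻²³ × 290 × 3.43×10⁶ = 5.49×10⁻¹⁴
R = (4.61×10⁻⁶)² / 5.49×10⁻¹⁴ = 3.87×10² Ω = 387 Ω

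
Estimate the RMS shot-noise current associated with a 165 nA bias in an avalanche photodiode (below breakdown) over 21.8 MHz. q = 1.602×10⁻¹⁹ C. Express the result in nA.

1.07 nA

I_n = √(2qI·B)
2qI·B = 2 × 1.602×10⁻¹⁹ × 1.65×10⁻⁷ × 2.18×10⁷ = 1.15×10⁻¹⁸ A²
I_n = √(1.15×10⁻¹⁸) = 1.07×10⁻⁹ A = 1.07 nA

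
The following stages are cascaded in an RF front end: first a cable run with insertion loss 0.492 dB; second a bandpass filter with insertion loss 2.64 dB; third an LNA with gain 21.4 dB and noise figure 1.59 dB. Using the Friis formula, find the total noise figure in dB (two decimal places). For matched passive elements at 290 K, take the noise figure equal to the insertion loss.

Convert to linear (a loss of L dB is a gain of −L dB): F_i = 10^(NF_i/10), G_i = 10^(G_i,dB/10)
  Stage 1: F_1 = 10^(0.492/10) = 1.120, G_1 = 10^(−0.492/10) = 0.8929
  Stage 2: F_2 = 10^(2.64/10) = 1.837, G_2 = 10^(−2.64/10) = 0.5445
  Stage 3: F_3 = 10^(1.59/10) = 1.442, G_3 = 10^(21.4/10) = 138.0
Friis cascade:
  F = 1.120 + (1.837 − 1)/0.8929 + (1.442 − 1)/0.4862 = 2.966
NF = 10 log₁₀(2.966) = 4.72 dB

4.72 dB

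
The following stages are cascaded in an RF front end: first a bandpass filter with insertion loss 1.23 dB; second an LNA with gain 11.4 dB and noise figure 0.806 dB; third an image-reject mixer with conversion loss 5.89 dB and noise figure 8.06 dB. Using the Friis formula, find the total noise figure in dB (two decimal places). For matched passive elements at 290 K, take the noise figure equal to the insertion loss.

Convert to linear (a loss of L dB is a gain of −L dB): F_i = 10^(NF_i/10), G_i = 10^(G_i,dB/10)
  Stage 1: F_1 = 10^(1.23/10) = 1.327, G_1 = 10^(−1.23/10) = 0.7534
  Stage 2: F_2 = 10^(0.806/10) = 1.204, G_2 = 10^(11.4/10) = 13.80
  Stage 3: F_3 = 10^(8.06/10) = 6.397, G_3 = 10^(−5.89/10) = 0.2576
Friis cascade:
  F = 1.327 + (1.204 − 1)/0.7534 + (6.397 − 1)/10.40 = 2.117
NF = 10 log₁₀(2.117) = 3.26 dB

3.26 dB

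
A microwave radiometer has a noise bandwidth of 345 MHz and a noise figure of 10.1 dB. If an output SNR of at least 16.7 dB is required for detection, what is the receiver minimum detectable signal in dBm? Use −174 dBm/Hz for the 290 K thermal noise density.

Sensitivity = −174 + 10 log₁₀(B) + NF + SNR_min
= −174 + 85.38 + 10.1 + 16.7
= −61.82 dBm → −61.8 dBm

−61.8 dBm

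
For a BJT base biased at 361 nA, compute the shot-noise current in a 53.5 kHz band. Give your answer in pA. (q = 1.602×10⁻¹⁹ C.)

I_n = √(2qI·B)
2qI·B = 2 × 1.602×10⁻¹⁹ × 3.61×10⁻⁷ × 5.35×10⁴ = 6.19×10⁻²¹ A²
I_n = √(6.19×10⁻²¹) = 7.87×10⁻¹¹ A = 78.7 pA

78.7 pA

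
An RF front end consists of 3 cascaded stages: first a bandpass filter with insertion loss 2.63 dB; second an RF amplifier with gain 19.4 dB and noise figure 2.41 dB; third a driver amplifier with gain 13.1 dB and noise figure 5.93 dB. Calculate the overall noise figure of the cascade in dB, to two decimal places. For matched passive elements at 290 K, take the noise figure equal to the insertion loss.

Convert to linear (a loss of L dB is a gain of −L dB): F_i = 10^(NF_i/10), G_i = 10^(G_i,dB/10)
  Stage 1: F_1 = 10^(2.63/10) = 1.832, G_1 = 10^(−2.63/10) = 0.5458
  Stage 2: F_2 = 10^(2.41/10) = 1.742, G_2 = 10^(19.4/10) = 87.10
  Stage 3: F_3 = 10^(5.93/10) = 3.917, G_3 = 10^(13.1/10) = 20.42
Friis cascade:
  F = 1.832 + (1.742 − 1)/0.5458 + (3.917 − 1)/47.53 = 3.253
NF = 10 log₁₀(3.253) = 5.12 dB

5.12 dB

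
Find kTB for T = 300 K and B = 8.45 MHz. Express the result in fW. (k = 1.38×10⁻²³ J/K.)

P_n = kTB = 1.38×10⁻²³ × 300 × 8.45×10⁶ = 3.50×10⁻¹⁴ W = 35.0 fW

35.0 fW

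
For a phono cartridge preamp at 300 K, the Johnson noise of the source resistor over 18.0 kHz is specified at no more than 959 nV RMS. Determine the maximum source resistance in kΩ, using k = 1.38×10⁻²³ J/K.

Johnson–Nyquist: V_n = √(4kTRB) ⇒ R = V_n² / (4kTB)
4kTB = 4 × 1.38×10⁻²³ × 300 × 1.80×10⁴ = 2.98×10⁻¹⁶
R = (9.59×10⁻⁷)² / 2.98×10⁻¹⁶ = 3.09×10³ Ω = 3.09 kΩ

3.09 kΩ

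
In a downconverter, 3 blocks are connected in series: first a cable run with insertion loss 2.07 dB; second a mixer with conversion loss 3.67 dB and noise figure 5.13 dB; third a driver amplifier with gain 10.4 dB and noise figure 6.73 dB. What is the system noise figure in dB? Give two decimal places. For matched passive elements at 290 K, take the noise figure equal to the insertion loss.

Convert to linear (a loss of L dB is a gain of −L dB): F_i = 10^(NF_i/10), G_i = 10^(G_i,dB/10)
  Stage 1: F_1 = 10^(2.07/10) = 1.611, G_1 = 10^(−2.07/10) = 0.6209
  Stage 2: F_2 = 10^(5.13/10) = 3.258, G_2 = 10^(−3.67/10) = 0.4295
  Stage 3: F_3 = 10^(6.73/10) = 4.710, G_3 = 10^(10.4/10) = 10.96
Friis cascade:
  F = 1.611 + (3.258 − 1)/0.6209 + (4.710 − 1)/0.2667 = 19.16
NF = 10 log₁₀(19.16) = 12.82 dB

12.82 dB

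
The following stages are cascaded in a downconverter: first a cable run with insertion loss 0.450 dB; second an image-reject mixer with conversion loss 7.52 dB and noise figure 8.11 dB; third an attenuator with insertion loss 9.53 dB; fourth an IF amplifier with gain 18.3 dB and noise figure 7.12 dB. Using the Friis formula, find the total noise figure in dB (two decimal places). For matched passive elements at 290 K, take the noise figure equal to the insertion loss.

Convert to linear (a loss of L dB is a gain of −L dB): F_i = 10^(NF_i/10), G_i = 10^(G_i,dB/10)
  Stage 1: F_1 = 10^(0.450/10) = 1.109, G_1 = 10^(−0.450/10) = 0.9016
  Stage 2: F_2 = 10^(8.11/10) = 6.471, G_2 = 10^(−7.52/10) = 0.1770
  Stage 3: F_3 = 10^(9.53/10) = 8.974, G_3 = 10^(−9.53/10) = 0.1114
  Stage 4: F_4 = 10^(7.12/10) = 5.152, G_4 = 10^(18.3/10) = 67.61
Friis cascade:
  F = 1.109 + (6.471 − 1)/0.9016 + (8.974 − 1)/0.1596 + (5.152 − 1)/0.01778 = 290.6
NF = 10 log₁₀(290.6) = 24.63 dB

24.63 dB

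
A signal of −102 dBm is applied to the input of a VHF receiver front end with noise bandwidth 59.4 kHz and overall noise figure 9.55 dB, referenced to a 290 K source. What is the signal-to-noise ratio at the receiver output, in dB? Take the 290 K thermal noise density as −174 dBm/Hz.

Noise floor: N = −174 + 10 log₁₀(B) + NF
10 log₁₀(5.94×10⁴) = 47.74 dB
N = −174 + 47.74 + 9.55 = −116.71 dBm
SNR = P_sig − N = −102 − (−116.71) = 14.71 dB → 14.7 dB

14.7 dB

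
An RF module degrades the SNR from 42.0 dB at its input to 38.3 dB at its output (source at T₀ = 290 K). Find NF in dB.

3.7 dB

NF (dB) = SNR_in(dB) − SNR_out(dB) when the source is at T₀
NF = 42.0 − 38.3 = 3.7 dB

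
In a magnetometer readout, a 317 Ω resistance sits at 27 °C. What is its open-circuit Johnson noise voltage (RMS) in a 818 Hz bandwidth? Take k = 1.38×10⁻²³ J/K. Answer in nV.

65.5 nV

T = 27 °C + 273.15 = 300.15 K
V_n = √(4kTRB)
4kTRB = 4 × 1.38×10⁻²³ × 300.15 × 3.17×10² × 8.18×10² = 4.30×10⁻¹⁵ V²
V_n = √(4.30×10⁻¹⁵) = 6.55×10⁻⁸ V = 65.5 nV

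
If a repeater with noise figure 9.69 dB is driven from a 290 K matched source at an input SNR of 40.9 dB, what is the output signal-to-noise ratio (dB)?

31.21 dB

By definition F = SNR_in/SNR_out, so in dB: SNR_out = SNR_in − NF
SNR_out = 40.9 − 9.69 = 31.21 dB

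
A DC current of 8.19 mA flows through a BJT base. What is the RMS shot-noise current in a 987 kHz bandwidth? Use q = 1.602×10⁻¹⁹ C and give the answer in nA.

I_n = √(2qI·B)
2qI·B = 2 × 1.602×10⁻¹⁹ × 8.19×10⁻³ × 9.87×10⁵ = 2.59×10⁻¹⁵ A²
I_n = √(2.59×10⁻¹⁵) = 5.09×10⁻⁸ A = 50.9 nA

50.9 nA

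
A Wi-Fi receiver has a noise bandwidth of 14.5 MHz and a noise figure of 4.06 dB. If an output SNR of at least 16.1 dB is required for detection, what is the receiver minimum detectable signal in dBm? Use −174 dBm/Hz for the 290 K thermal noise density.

Sensitivity = −174 + 10 log₁₀(B) + NF + SNR_min
= −174 + 71.61 + 4.06 + 16.1
= −82.23 dBm → −82.2 dBm

−82.2 dBm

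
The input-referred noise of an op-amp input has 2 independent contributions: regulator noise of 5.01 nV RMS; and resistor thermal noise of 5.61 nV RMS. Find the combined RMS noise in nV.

7.52 nV

Uncorrelated sources add in power (mean-square): V_tot = √(ΣV_i²)
V_tot = √[(5.01×10⁻⁹)² + (5.61×10⁻⁹)²] = 7.52×10⁻⁹ V = 7.52 nV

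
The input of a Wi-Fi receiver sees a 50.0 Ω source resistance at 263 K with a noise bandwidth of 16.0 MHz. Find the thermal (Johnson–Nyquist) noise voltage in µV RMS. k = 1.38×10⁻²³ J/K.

3.41 µV

V_n = √(4kTRB)
4kTRB = 4 × 1.38×10⁻²³ × 263 × 5.00×10¹ × 1.60×10⁷ = 1.16×10⁻¹¹ V²
V_n = √(1.16×10⁻¹¹) = 3.41×10⁻⁶ V = 3.41 µV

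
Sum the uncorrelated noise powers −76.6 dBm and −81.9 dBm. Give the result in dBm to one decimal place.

−75.5 dBm

Convert to linear, add, convert back:
P₁ = 2.19×10⁻¹¹ W, P₂ = 6.46×10⁻¹² W
P_tot = 2.83×10⁻¹¹ W → 10 log₁₀(P_tot / 10⁻³) = −75.5 dBm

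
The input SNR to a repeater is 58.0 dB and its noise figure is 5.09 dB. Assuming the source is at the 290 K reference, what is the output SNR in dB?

52.91 dB

By definition F = SNR_in/SNR_out, so in dB: SNR_out = SNR_in − NF
SNR_out = 58.0 − 5.09 = 52.91 dB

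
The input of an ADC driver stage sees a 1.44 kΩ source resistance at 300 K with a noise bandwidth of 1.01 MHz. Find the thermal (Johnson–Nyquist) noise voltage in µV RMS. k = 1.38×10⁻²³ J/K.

V_n = √(4kTRB)
4kTRB = 4 × 1.38×10⁻²³ × 300 × 1.44×10³ × 1.01×10⁶ = 2.41×10⁻¹¹ V²
V_n = √(2.41×10⁻¹¹) = 4.91×10⁻⁶ V = 4.91 µV

4.91 µV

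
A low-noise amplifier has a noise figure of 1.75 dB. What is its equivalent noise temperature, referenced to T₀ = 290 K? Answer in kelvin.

F = 10^(1.75/10) = 1.49624
T_e = (F − 1)·T₀ = (1.49624 − 1) × 290 = 144 K

144 K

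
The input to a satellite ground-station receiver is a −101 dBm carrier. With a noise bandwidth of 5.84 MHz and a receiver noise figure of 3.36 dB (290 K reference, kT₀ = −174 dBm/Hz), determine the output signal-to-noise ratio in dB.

2.0 dB

Noise floor: N = −174 + 10 log₁₀(B) + NF
10 log₁₀(5.84×10⁶) = 67.66 dB
N = −174 + 67.66 + 3.36 = −102.98 dBm
SNR = P_sig − N = −101 − (−102.98) = 1.98 dB → 2.0 dB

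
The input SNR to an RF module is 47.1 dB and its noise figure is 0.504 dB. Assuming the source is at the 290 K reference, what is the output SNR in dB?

By definition F = SNR_in/SNR_out, so in dB: SNR_out = SNR_in − NF
SNR_out = 47.1 − 0.504 = 46.596 dB

46.596 dB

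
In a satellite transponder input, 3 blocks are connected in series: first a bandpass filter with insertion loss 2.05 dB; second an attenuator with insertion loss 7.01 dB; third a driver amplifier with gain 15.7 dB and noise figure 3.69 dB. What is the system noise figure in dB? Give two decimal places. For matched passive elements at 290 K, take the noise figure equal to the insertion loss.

Convert to linear (a loss of L dB is a gain of −L dB): F_i = 10^(NF_i/10), G_i = 10^(G_i,dB/10)
  Stage 1: F_1 = 10^(2.05/10) = 1.603, G_1 = 10^(−2.05/10) = 0.6237
  Stage 2: F_2 = 10^(7.01/10) = 5.023, G_2 = 10^(−7.01/10) = 0.1991
  Stage 3: F_3 = 10^(3.69/10) = 2.339, G_3 = 10^(15.7/10) = 37.15
Friis cascade:
  F = 1.603 + (5.023 − 1)/0.6237 + (2.339 − 1)/0.1242 = 18.84
NF = 10 log₁₀(18.84) = 12.75 dB

12.75 dB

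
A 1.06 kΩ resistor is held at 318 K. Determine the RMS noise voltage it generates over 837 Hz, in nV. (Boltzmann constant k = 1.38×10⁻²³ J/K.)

125 nV

V_n = √(4kTRB)
4kTRB = 4 × 1.38×10⁻²³ × 318 × 1.06×10³ × 8.37×10² = 1.56×10⁻¹⁴ V²
V_n = √(1.56×10⁻¹⁴) = 1.25×10⁻⁷ V = 125 nV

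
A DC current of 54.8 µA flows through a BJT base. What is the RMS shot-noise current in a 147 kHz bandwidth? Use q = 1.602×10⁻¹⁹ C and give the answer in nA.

I_n = √(2qI·B)
2qI·B = 2 × 1.602×10⁻¹⁹ × 5.48×10⁻⁵ × 1.47×10⁵ = 2.58×10⁻¹⁸ A²
I_n = √(2.58×10⁻¹⁸) = 1.61×10⁻⁹ A = 1.61 nA

1.61 nA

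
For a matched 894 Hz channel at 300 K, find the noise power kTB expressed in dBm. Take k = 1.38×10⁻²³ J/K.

−144.3 dBm

P_n = kTB = 1.38×10⁻²³ × 300 × 8.94×10² = 3.70×10⁻¹⁸ W
In dBm: 10 log₁₀(3.70×10⁻¹⁸ / 10⁻³) = −144.3 dBm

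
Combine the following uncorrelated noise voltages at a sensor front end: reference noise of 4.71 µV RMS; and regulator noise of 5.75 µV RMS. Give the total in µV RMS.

7.43 µV

Uncorrelated sources add in power (mean-square): V_tot = √(ΣV_i²)
V_tot = √[(4.71×10⁻⁶)² + (5.75×10⁻⁶)²] = 7.43×10⁻⁶ V = 7.43 µV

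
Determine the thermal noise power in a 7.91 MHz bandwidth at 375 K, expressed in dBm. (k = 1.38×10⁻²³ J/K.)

−103.9 dBm

P_n = kTB = 1.38×10⁻²³ × 375 × 7.91×10⁶ = 4.09×10⁻¹⁴ W
In dBm: 10 log₁₀(4.09×10⁻¹⁴ / 10⁻³) = −103.9 dBm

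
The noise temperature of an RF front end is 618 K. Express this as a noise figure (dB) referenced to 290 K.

F = 1 + T_e/T₀ = 1 + 618/290 = 3.13103
NF = 10 log₁₀(3.13103) = 4.96 dB

4.96 dB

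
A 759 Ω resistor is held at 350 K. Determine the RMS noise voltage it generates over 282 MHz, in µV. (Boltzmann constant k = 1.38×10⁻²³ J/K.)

64.3 µV

V_n = √(4kTRB)
4kTRB = 4 × 1.38×10⁻²³ × 350 × 7.59×10² × 2.82×10⁸ = 4.14×10⁻⁹ V²
V_n = √(4.14×10⁻⁹) = 6.43×10⁻⁵ V = 64.3 µV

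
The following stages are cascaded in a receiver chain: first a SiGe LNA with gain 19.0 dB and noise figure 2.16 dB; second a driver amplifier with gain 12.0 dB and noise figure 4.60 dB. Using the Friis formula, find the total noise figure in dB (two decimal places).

2.22 dB

Convert to linear (a loss of L dB is a gain of −L dB): F_i = 10^(NF_i/10), G_i = 10^(G_i,dB/10)
  Stage 1: F_1 = 10^(2.16/10) = 1.644, G_1 = 10^(19.0/10) = 79.43
  Stage 2: F_2 = 10^(4.60/10) = 2.884, G_2 = 10^(12.0/10) = 15.85
Friis cascade:
  F = 1.644 + (2.884 − 1)/79.43 = 1.668
NF = 10 log₁₀(1.668) = 2.22 dB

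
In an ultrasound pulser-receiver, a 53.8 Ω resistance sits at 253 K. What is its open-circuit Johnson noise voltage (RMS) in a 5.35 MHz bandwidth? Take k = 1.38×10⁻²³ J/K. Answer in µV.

V_n = √(4kTRB)
4kTRB = 4 × 1.38×10⁻²³ × 253 × 5.38×10¹ × 5.35×10⁶ = 4.02×10⁻¹² V²
V_n = √(4.02×10⁻¹²) = 2.00×10⁻⁶ V = 2.00 µV

2.00 µV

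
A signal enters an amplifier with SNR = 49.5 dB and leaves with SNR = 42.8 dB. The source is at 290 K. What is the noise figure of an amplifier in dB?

NF (dB) = SNR_in(dB) − SNR_out(dB) when the source is at T₀
NF = 49.5 − 42.8 = 6.7 dB

6.7 dB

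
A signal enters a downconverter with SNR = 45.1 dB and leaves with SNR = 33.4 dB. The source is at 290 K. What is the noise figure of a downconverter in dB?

NF (dB) = SNR_in(dB) − SNR_out(dB) when the source is at T₀
NF = 45.1 − 33.4 = 11.7 dB

11.7 dB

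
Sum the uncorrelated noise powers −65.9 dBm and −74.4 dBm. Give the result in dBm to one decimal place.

−65.3 dBm

Convert to linear, add, convert back:
P₁ = 2.57×10⁻¹⁰ W, P₂ = 3.63×10⁻¹¹ W
P_tot = 2.93×10⁻¹⁰ W → 10 log₁₀(P_tot / 10⁻³) = −65.3 dBm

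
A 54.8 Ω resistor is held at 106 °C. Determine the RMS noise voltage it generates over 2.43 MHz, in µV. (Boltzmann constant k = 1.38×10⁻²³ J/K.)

1.67 µV

T = 106 °C + 273.15 = 379.15 K
V_n = √(4kTRB)
4kTRB = 4 × 1.38×10⁻²³ × 379.15 × 5.48×10¹ × 2.43×10⁶ = 2.79×10⁻¹² V²
V_n = √(2.79×10⁻¹²) = 1.67×10⁻⁶ V = 1.67 µV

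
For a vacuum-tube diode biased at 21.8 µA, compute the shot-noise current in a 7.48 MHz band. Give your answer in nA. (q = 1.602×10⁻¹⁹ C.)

7.23 nA

I_n = √(2qI·B)
2qI·B = 2 × 1.602×10⁻¹⁹ × 2.18×10⁻⁵ × 7.48×10⁶ = 5.22×10⁻¹⁷ A²
I_n = √(5.22×10⁻¹⁷) = 7.23×10⁻⁹ A = 7.23 nA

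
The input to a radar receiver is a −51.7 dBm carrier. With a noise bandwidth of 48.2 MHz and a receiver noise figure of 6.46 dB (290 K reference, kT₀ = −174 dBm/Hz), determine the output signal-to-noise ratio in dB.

39.0 dB

Noise floor: N = −174 + 10 log₁₀(B) + NF
10 log₁₀(4.82×10⁷) = 76.83 dB
N = −174 + 76.83 + 6.46 = −90.71 dBm
SNR = P_sig − N = −51.7 − (−90.71) = 39.01 dB → 39.0 dB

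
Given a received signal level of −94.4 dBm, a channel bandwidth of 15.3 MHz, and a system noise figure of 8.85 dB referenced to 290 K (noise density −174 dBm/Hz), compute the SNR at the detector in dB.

Noise floor: N = −174 + 10 log₁₀(B) + NF
10 log₁₀(1.53×10⁷) = 71.85 dB
N = −174 + 71.85 + 8.85 = −93.30 dBm
SNR = P_sig − N = −94.4 − (−93.30) = −1.10 dB → −1.1 dB

−1.1 dB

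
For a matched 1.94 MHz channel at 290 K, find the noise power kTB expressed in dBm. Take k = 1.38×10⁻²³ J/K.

−111.1 dBm

P_n = kTB = 1.38×10⁻²³ × 290 × 1.94×10⁶ = 7.76×10⁻¹⁵ W
In dBm: 10 log₁₀(7.76×10⁻¹⁵ / 10⁻³) = −111.1 dBm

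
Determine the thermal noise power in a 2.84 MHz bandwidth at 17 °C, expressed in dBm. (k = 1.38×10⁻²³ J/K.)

−109.4 dBm

T = 17 °C + 273.15 = 290.15 K
P_n = kTB = 1.38×10⁻²³ × 290.15 × 2.84×10⁶ = 1.14×10⁻¹⁴ W
In dBm: 10 log₁₀(1.14×10⁻¹⁴ / 10⁻³) = −109.4 dBm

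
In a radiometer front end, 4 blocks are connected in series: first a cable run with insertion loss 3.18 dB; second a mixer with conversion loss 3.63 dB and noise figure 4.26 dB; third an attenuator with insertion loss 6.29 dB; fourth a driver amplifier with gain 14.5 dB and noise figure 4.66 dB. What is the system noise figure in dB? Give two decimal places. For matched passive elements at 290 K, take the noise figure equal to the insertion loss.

17.81 dB

Convert to linear (a loss of L dB is a gain of −L dB): F_i = 10^(NF_i/10), G_i = 10^(G_i,dB/10)
  Stage 1: F_1 = 10^(3.18/10) = 2.080, G_1 = 10^(−3.18/10) = 0.4808
  Stage 2: F_2 = 10^(4.26/10) = 2.667, G_2 = 10^(−3.63/10) = 0.4335
  Stage 3: F_3 = 10^(6.29/10) = 4.256, G_3 = 10^(−6.29/10) = 0.2350
  Stage 4: F_4 = 10^(4.66/10) = 2.924, G_4 = 10^(14.5/10) = 28.18
Friis cascade:
  F = 2.080 + (2.667 − 1)/0.4808 + (4.256 − 1)/0.2084 + (2.924 − 1)/0.04898 = 60.45
NF = 10 log₁₀(60.45) = 17.81 dB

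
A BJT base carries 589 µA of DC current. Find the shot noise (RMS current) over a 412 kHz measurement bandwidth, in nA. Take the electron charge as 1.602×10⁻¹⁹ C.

I_n = √(2qI·B)
2qI·B = 2 × 1.602×10⁻¹⁹ × 5.89×10⁻⁴ × 4.12×10⁵ = 7.78×10⁻¹⁷ A²
I_n = √(7.78×10⁻¹⁷) = 8.82×10⁻⁹ A = 8.82 nA

8.82 nA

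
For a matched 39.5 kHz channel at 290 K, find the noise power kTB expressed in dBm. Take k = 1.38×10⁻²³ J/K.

−128.0 dBm

P_n = kTB = 1.38×10⁻²³ × 290 × 3.95×10⁴ = 1.58×10⁻¹⁶ W
In dBm: 10 log₁₀(1.58×10⁻¹⁶ / 10⁻³) = −128.0 dBm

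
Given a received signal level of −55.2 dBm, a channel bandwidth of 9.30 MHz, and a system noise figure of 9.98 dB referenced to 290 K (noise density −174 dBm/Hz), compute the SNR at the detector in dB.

39.1 dB

Noise floor: N = −174 + 10 log₁₀(B) + NF
10 log₁₀(9.30×10⁶) = 69.68 dB
N = −174 + 69.68 + 9.98 = −94.34 dBm
SNR = P_sig − N = −55.2 − (−94.34) = 39.14 dB → 39.1 dB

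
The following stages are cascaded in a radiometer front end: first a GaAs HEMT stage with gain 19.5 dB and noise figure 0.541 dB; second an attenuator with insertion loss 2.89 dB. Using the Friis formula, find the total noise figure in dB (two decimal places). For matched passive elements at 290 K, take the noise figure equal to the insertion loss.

0.58 dB

Convert to linear (a loss of L dB is a gain of −L dB): F_i = 10^(NF_i/10), G_i = 10^(G_i,dB/10)
  Stage 1: F_1 = 10^(0.541/10) = 1.133, G_1 = 10^(19.5/10) = 89.13
  Stage 2: F_2 = 10^(2.89/10) = 1.945, G_2 = 10^(−2.89/10) = 0.5140
Friis cascade:
  F = 1.133 + (1.945 − 1)/89.13 = 1.143
NF = 10 log₁₀(1.143) = 0.58 dB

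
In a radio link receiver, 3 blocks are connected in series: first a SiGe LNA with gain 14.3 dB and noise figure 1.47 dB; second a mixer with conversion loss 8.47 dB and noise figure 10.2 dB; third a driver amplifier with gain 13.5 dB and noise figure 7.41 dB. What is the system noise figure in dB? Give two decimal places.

Convert to linear (a loss of L dB is a gain of −L dB): F_i = 10^(NF_i/10), G_i = 10^(G_i,dB/10)
  Stage 1: F_1 = 10^(1.47/10) = 1.403, G_1 = 10^(14.3/10) = 26.92
  Stage 2: F_2 = 10^(10.2/10) = 10.47, G_2 = 10^(−8.47/10) = 0.1422
  Stage 3: F_3 = 10^(7.41/10) = 5.508, G_3 = 10^(13.5/10) = 22.39
Friis cascade:
  F = 1.403 + (10.47 − 1)/26.92 + (5.508 − 1)/3.828 = 2.932
NF = 10 log₁₀(2.932) = 4.67 dB

4.67 dB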